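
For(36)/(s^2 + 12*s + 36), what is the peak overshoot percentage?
Standard form: ωn²/(s²+2ζωn·s+ωn²) → ωn = 6, ζ = 1.
ζ ≥ 1, so the response is non-oscillatory: peak overshoot = 0%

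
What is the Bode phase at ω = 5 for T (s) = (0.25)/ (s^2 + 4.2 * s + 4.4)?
Substitute s = j*5: T(j5) = -0.00595128 - 0.00606684j.
∠T(j5) = atan2(Im, Re) = atan2(-0.00606684, -0.00595128) = -134.45°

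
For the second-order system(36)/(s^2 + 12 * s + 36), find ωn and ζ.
Standard form: ωn²/(s²+2ζωn·s+ωn²).
const=36=ωn² → ωn=6, s coeff=12=2ζωn → ζ=1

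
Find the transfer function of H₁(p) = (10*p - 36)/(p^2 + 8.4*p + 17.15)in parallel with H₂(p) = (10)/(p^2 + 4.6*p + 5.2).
Parallel: H = H₁ + H₂ = (n₁·d₂ + n₂·d₁)/(d₁·d₂).
n₁·d₂ = 10*p^3 + 10*p^2 - 113.6*p - 187.2. n₂·d₁ = 10*p^2 + 84*p + 171.5. Sum = 10*p^3 + 20*p^2 - 29.6*p - 15.7. d₁·d₂ = p^4 + 13*p^3 + 60.99*p^2 + 122.57*p + 89.18.
H(p) = (10*p^3 + 20*p^2 - 29.6*p - 15.7)/(p^4 + 13*p^3 + 60.99*p^2 + 122.57*p + 89.18)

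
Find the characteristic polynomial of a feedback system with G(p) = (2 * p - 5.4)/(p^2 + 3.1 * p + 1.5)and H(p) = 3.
Characteristic poly = G_den * H_den + G_num * H_num = (p^2 + 3.1*p + 1.5) + (6*p - 16.2) = p^2 + 9.1*p - 14.7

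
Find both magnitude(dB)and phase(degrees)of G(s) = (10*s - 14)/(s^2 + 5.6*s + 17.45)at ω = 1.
Substitute s = j*1: G(j1) = -0.577224 + 0.804405j.
|G| = 20*log₁₀(sqrt(Re²+Im²)) = -0.09 dB.
∠G = atan2(Im, Re) = 125.66°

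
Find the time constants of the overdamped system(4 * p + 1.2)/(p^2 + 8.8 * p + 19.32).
Overdamped: real poles at -4.2, -4.6. τ = -1/pole → τ₁ = 0.2381, τ₂ = 0.2174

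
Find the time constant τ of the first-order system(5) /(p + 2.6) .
First-order system: τ = -1/pole. Pole = -2.6. τ = -1/(-2.6) = 0.3846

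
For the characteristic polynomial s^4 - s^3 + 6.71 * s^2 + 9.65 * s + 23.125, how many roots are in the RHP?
s^4 - s^3 + 6.71*s^2 + 9.65*s + 23.125 = (s^2 - 2.8*s + 9.25)(s^2 + 1.8*s + 2.5). Poles: -0.9 + 1.3j, -0.9 - 1.3j, 1.4 + 2.7j, 1.4 - 2.7j. RHP poles (Re>0): 2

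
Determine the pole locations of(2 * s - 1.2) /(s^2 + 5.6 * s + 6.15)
Set denominator = 0: s^2 + 5.6*s + 6.15 = (s + 1.5)(s + 4.1) = 0 → Poles: -1.5, -4.1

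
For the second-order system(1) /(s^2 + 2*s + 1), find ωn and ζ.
Standard form: ωn²/(s²+2ζωn·s+ωn²).
const=1=ωn² → ωn=1, s coeff=2=2ζωn → ζ=1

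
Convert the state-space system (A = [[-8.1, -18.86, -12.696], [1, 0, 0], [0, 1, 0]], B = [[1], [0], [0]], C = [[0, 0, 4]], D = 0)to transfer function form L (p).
L(p) = C(pI - A)⁻¹B + D.
Characteristic polynomial det(pI - A) = p^3 + 8.1*p^2 + 18.86*p + 12.696.
Numerator from C·adj(pI-A)·B + D·det(pI-A) = 4.
L(p) = (4)/(p^3 + 8.1*p^2 + 18.86*p + 12.696)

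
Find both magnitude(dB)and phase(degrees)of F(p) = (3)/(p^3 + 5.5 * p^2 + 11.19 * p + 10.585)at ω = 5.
Substitute p = j*5: F(j5) = -0.018239 + 0.0099232j.
|F| = 20*log₁₀(sqrt(Re²+Im²)) = -33.65 dB.
∠F = atan2(Im, Re) = 151.45° (principal value).
Summing the individual angle contributions Σ∠(j5 − zᵢ) − Σ∠(j5 − pₖ) over the 0 zero(s) and 3 pole(s), each followed continuously from ω = 0 (DC phase referenced to (−180°, 180°]), gives -208.55°, i.e. the principal value - 360°. Continuous Bode phase = -208.55°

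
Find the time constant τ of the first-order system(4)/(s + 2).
First-order system: τ = -1/pole. Pole = -2. τ = -1/(-2) = 0.5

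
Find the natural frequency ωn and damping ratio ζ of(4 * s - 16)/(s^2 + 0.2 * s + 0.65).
Underdamped: complex pole -0.1 + 0.8j. ωn = |pole| = 0.8062, ζ = -Re(pole)/ωn = 0.124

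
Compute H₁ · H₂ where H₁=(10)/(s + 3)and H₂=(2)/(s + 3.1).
Series: H = H₁ · H₂ = (n₁·n₂)/(d₁·d₂).
Num: n₁·n₂ = 20. Den: d₁·d₂ = s^2 + 6.1*s + 9.3.
H(s) = (20)/(s^2 + 6.1*s + 9.3)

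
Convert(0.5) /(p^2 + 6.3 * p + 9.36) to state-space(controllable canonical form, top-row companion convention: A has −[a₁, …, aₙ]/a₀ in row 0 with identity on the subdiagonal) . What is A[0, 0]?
Reachable canonical form for den = p^2 + 6.3*p + 9.36: top row of A = -[a₁,a₂,...,aₙ]/a₀, ones on the subdiagonal, zeros elsewhere.
A = [[-6.3, -9.36], [1, 0]].
A[0,0] = -6.3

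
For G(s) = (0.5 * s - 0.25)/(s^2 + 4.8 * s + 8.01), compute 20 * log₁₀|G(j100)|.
Substitute s = j*100: G(j100) = 0.000264794 - 0.00499129j.
|G(j100)| = sqrt(Re² + Im²) = 0.004998.
20*log₁₀(0.004998) = -46.02 dB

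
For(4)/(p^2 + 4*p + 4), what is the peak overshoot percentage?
Standard form: ωn²/(p²+2ζωn·p+ωn²) → ωn = 2, ζ = 1.
ζ ≥ 1, so the response is non-oscillatory: peak overshoot = 0%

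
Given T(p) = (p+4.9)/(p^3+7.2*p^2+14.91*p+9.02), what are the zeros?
Set numerator = 0: p + 4.9 = 0 → Zeros: -4.9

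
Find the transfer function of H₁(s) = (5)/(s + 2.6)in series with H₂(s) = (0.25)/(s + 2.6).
Series: H = H₁ · H₂ = (n₁·n₂)/(d₁·d₂).
Num: n₁·n₂ = 1.25. Den: d₁·d₂ = s^2 + 5.2*s + 6.76.
H(s) = (1.25)/(s^2 + 5.2*s + 6.76)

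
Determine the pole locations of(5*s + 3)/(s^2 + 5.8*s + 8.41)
Set denominator = 0: s^2 + 5.8*s + 8.41 = (s + 2.9)(s + 2.9) = 0 → Poles: -2.9, -2.9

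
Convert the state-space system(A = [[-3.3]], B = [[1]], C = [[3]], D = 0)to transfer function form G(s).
G(s) = C(sI - A)⁻¹B + D.
Characteristic polynomial det(sI - A) = s + 3.3.
Numerator from C·adj(sI-A)·B + D·det(sI-A) = 3.
G(s) = (3)/(s + 3.3)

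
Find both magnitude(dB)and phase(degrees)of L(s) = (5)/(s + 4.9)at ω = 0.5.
Substitute s = j*0.5: L(j0.5) = 1.00989 - 0.10305j.
|L| = 20*log₁₀(sqrt(Re²+Im²)) = 0.13 dB.
∠L = atan2(Im, Re) = -5.83°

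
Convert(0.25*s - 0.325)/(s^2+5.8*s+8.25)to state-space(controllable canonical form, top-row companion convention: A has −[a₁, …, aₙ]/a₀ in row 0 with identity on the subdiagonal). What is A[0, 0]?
Reachable canonical form for den = s^2 + 5.8*s + 8.25: top row of A = -[a₁,a₂,...,aₙ]/a₀, ones on the subdiagonal, zeros elsewhere.
A = [[-5.8, -8.25], [1, 0]].
A[0,0] = -5.8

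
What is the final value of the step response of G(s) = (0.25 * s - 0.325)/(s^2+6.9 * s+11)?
FVT: lim_{t→∞} y(t) = lim_{s→0} s*Y(s) where Y(s) = G(s)/s.
= lim_{s→0} G(s) = G(0) = num(0)/den(0) = -0.325/11 = -0.02955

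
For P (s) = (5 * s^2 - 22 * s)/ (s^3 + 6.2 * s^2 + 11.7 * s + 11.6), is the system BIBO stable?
Denominator: s^3 + 6.2*s^2 + 11.7*s + 11.6 = (s + 4)(s^2 + 2.2*s + 2.9). Poles: -1.1 + 1.3j, -1.1 - 1.3j, -4. All Re(p)<0: Yes (stable)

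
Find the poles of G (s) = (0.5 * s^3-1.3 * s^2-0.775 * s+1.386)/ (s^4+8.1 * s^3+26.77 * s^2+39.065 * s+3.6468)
Set denominator = 0: s^4 + 8.1*s^3 + 26.77*s^2 + 39.065*s + 3.6468 = (s + 3.6)(s + 0.1)(s^2 + 4.4*s + 10.13) = 0 → Poles: -0.1, -2.2 + 2.3j, -2.2 - 2.3j, -3.6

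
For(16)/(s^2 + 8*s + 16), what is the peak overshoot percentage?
Standard form: ωn²/(s²+2ζωn·s+ωn²) → ωn = 4, ζ = 1.
ζ ≥ 1, so the response is non-oscillatory: peak overshoot = 0%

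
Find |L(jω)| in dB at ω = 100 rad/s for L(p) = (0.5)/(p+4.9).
Substitute p = j*100: L(j100) = 0.000244413 - 0.00498802j.
|L(j100)| = sqrt(Re² + Im²) = 0.004994.
20*log₁₀(0.004994) = -46.03 dB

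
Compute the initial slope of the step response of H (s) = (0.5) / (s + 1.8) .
IVT: y'(0⁺) = lim_{s→∞} s²·Y(s) = lim_{s→∞} s·H(s).
deg(num) = 0, deg(den) = 1, relative degree = 1, so s·H(s) → (leading num)/(leading den) = 0.5/1 = 0.5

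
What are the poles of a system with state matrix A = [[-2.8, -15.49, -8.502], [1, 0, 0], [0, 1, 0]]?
Eigenvalues solve det(λI - A) = 0.
Characteristic polynomial: λ^3 + 2.8*λ^2 + 15.49*λ + 8.502 = 0.
Factor: (λ + 0.6)(λ^2 + 2.2*λ + 14.17) = 0.
Roots: -0.6, -1.1 + 3.6j, -1.1 - 3.6j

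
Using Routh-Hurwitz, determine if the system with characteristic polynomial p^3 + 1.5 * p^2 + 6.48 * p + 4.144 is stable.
Routh array:
p^3: [1, 6.48]; p^2: [1.5, 4.144]; p^1: [3.71733]; p^0: [4.144]
First column: [1, 1.5, 3.71733, 4.144]. Sign changes = 0.
Yes, stable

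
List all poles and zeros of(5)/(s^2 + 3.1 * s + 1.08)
Set denominator = 0: s^2 + 3.1*s + 1.08 = (s + 2.7)(s + 0.4) = 0 → Poles: -0.4, -2.7
Numerator is a nonzero constant (5) → Zeros: none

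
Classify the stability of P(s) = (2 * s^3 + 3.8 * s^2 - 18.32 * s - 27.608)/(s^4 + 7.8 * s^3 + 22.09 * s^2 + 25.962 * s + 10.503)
Denominator: s^4 + 7.8*s^3 + 22.09*s^2 + 25.962*s + 10.503 = (s + 0.9)(s + 1.5)(s^2 + 5.4*s + 7.78). Poles: -0.9, -1.5, -2.7 + 0.7j, -2.7 - 0.7j. Stable (all poles in LHP)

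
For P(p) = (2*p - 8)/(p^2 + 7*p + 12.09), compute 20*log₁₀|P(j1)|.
Substitute p = j*1: P(j1) = -0.434449 + 0.454566j.
|P(j1)| = sqrt(Re² + Im²) = 0.6288.
20*log₁₀(0.6288) = -4.03 dB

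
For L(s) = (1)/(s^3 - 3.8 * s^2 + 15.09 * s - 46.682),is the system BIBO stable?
Denominator: s^3 - 3.8*s^2 + 15.09*s - 46.682 = (s - 3.4)(s^2 - 0.4*s + 13.73). Poles: 0.2 + 3.7j, 0.2 - 3.7j, 3.4. All Re(p)<0: No (unstable)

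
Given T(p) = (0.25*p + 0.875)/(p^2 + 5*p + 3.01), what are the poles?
Set denominator = 0: p^2 + 5*p + 3.01 = (p + 4.3)(p + 0.7) = 0 → Poles: -0.7, -4.3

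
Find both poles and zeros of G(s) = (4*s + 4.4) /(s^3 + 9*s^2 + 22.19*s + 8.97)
Set denominator = 0: s^3 + 9*s^2 + 22.19*s + 8.97 = (s + 4.6)(s + 3.9)(s + 0.5) = 0 → Poles: -0.5, -3.9, -4.6
Set numerator = 0: 4*s + 4.4 = 0 → Zeros: -1.1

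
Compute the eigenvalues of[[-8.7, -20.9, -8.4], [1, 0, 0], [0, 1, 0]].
Eigenvalues solve det(λI - A) = 0.
Characteristic polynomial: λ^3 + 8.7*λ^2 + 20.9*λ + 8.4 = 0.
Factor: (λ + 4)(λ + 4.2)(λ + 0.5) = 0.
Roots: -0.5, -4, -4.2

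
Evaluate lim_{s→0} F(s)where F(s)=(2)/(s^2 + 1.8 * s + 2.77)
DC gain = F(0) = num(0)/den(0) = 2/2.77 = 0.722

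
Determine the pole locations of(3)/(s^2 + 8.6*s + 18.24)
Set denominator = 0: s^2 + 8.6*s + 18.24 = (s + 3.8)(s + 4.8) = 0 → Poles: -3.8, -4.8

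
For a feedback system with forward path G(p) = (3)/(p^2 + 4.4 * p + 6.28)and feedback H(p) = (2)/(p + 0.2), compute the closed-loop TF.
Closed-loop T = G/(1+GH).
Numerator: G_num * H_den = 3*p + 0.6.
Denominator: G_den * H_den + G_num * H_num = (p^3 + 4.6*p^2 + 7.16*p + 1.256) + (6) = p^3 + 4.6*p^2 + 7.16*p + 7.256.
T(p) = (3*p + 0.6)/(p^3 + 4.6*p^2 + 7.16*p + 7.256)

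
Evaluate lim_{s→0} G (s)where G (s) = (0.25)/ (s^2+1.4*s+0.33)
DC gain = G(0) = num(0)/den(0) = 0.25/0.33 = 0.7576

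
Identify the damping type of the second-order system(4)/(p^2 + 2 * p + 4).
Standard form: ωn²/(p²+2ζωn·p+ωn²) gives ωn=2, ζ=0.5.
Underdamped (ζ = 0.5 < 1)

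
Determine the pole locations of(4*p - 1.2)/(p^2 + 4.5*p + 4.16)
Set denominator = 0: p^2 + 4.5*p + 4.16 = (p + 1.3)(p + 3.2) = 0 → Poles: -1.3, -3.2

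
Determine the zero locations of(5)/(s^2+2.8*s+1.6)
Numerator is a nonzero constant (5) → Zeros: none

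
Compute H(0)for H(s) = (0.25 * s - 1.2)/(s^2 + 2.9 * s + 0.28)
DC gain = H(0) = num(0)/den(0) = -1.2/0.28 = -4.286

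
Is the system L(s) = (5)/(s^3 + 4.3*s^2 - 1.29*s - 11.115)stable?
Denominator: s^3 + 4.3*s^2 - 1.29*s - 11.115 = (s - 1.5)(s + 3.9)(s + 1.9). Poles: -1.9, -3.9, 1.5. All Re(p)<0: No (unstable)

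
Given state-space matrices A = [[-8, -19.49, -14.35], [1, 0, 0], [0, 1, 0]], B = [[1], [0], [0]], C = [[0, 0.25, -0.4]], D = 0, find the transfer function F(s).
F(s) = C(sI - A)⁻¹B + D.
Characteristic polynomial det(sI - A) = s^3 + 8*s^2 + 19.49*s + 14.35.
Numerator from C·adj(sI-A)·B + D·det(sI-A) = 0.25*s - 0.4.
F(s) = (0.25*s - 0.4)/(s^3 + 8*s^2 + 19.49*s + 14.35)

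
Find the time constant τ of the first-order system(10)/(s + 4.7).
First-order system: τ = -1/pole. Pole = -4.7. τ = -1/(-4.7) = 0.2128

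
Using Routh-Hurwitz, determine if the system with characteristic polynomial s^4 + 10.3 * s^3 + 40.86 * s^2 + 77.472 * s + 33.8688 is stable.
Routh array:
s^4: [1, 40.86, 33.8688]; s^3: [10.3, 77.472]; s^2: [33.3384, 33.8688]; s^1: [67.0081]; s^0: [33.8688]
First column: [1, 10.3, 33.3384, 67.0081, 33.8688]. Sign changes = 0.
Yes, stable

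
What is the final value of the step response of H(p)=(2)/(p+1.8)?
FVT: lim_{t→∞} y(t) = lim_{p→0} p*Y(p) where Y(p) = H(p)/p.
= lim_{p→0} H(p) = H(0) = num(0)/den(0) = 2/1.8 = 1.111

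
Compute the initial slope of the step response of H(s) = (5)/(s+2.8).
IVT: y'(0⁺) = lim_{s→∞} s²·Y(s) = lim_{s→∞} s·H(s).
deg(num) = 0, deg(den) = 1, relative degree = 1, so s·H(s) → (leading num)/(leading den) = 5/1 = 5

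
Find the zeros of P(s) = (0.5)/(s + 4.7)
Numerator is a nonzero constant (0.5) → Zeros: none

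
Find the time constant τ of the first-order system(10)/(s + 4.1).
First-order system: τ = -1/pole. Pole = -4.1. τ = -1/(-4.1) = 0.2439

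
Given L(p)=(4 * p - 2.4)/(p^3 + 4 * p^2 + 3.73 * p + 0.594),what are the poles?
Set denominator = 0: p^3 + 4*p^2 + 3.73*p + 0.594 = (p + 1.1)(p + 2.7)(p + 0.2) = 0 → Poles: -0.2, -1.1, -2.7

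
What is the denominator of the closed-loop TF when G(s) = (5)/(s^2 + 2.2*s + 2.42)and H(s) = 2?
Characteristic poly = G_den * H_den + G_num * H_num = (s^2 + 2.2*s + 2.42) + (10) = s^2 + 2.2*s + 12.42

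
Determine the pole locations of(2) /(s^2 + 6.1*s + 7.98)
Set denominator = 0: s^2 + 6.1*s + 7.98 = (s + 1.9)(s + 4.2) = 0 → Poles: -1.9, -4.2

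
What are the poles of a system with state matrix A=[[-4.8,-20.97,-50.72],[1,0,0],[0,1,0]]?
Eigenvalues solve det(λI - A) = 0.
Characteristic polynomial: λ^3 + 4.8*λ^2 + 20.97*λ + 50.72 = 0.
Factor: (λ + 3.2)(λ^2 + 1.6*λ + 15.85) = 0.
Roots: -0.8 + 3.9j, -0.8 - 3.9j, -3.2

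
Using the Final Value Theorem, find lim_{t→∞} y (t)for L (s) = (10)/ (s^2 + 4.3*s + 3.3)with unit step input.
FVT: lim_{t→∞} y(t) = lim_{s→0} s*Y(s) where Y(s) = L(s)/s.
= lim_{s→0} L(s) = L(0) = num(0)/den(0) = 10/3.3 = 3.03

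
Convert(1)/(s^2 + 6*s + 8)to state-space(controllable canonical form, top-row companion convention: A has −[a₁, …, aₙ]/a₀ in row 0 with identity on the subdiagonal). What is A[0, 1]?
Reachable canonical form for den = s^2 + 6*s + 8: top row of A = -[a₁,a₂,...,aₙ]/a₀, ones on the subdiagonal, zeros elsewhere.
A = [[-6, -8], [1, 0]].
A[0,1] = -8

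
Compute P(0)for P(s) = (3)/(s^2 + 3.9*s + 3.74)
DC gain = P(0) = num(0)/den(0) = 3/3.74 = 0.8021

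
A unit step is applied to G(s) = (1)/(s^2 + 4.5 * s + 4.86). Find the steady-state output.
FVT: lim_{t→∞} y(t) = lim_{s→0} s*Y(s) where Y(s) = G(s)/s.
= lim_{s→0} G(s) = G(0) = num(0)/den(0) = 1/4.86 = 0.2058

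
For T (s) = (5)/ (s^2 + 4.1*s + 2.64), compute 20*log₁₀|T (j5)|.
Substitute s = j*5: T(j5) = -0.121493 - 0.111386j.
|T(j5)| = sqrt(Re² + Im²) = 0.1648.
20*log₁₀(0.1648) = -15.66 dB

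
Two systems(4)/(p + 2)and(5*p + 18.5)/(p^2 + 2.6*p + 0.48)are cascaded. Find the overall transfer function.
Series: H = H₁ · H₂ = (n₁·n₂)/(d₁·d₂).
Num: n₁·n₂ = 20*p + 74. Den: d₁·d₂ = p^3 + 4.6*p^2 + 5.68*p + 0.96.
H(p) = (20*p + 74)/(p^3 + 4.6*p^2 + 5.68*p + 0.96)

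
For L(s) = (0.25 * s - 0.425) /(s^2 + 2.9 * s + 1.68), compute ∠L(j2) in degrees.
Substitute s = j*2: L(j2) = 0.0995838 + 0.0334423j.
∠L(j2) = atan2(Im, Re) = atan2(0.0334423, 0.0995838) = 18.56°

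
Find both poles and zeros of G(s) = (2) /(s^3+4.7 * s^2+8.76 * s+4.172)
Set denominator = 0: s^3 + 4.7*s^2 + 8.76*s + 4.172 = (s + 0.7)(s^2 + 4*s + 5.96) = 0 → Poles: -0.7, -2 + 1.4j, -2 - 1.4j
Numerator is a nonzero constant (2) → Zeros: none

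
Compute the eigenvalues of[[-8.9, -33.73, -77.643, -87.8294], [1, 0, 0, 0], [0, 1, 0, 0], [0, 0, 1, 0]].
Eigenvalues solve det(λI - A) = 0.
Characteristic polynomial: λ^4 + 8.9*λ^3 + 33.73*λ^2 + 77.643*λ + 87.8294 = 0.
Factor: (λ + 3.8)(λ + 2.9)(λ^2 + 2.2*λ + 7.97) = 0.
Roots: -1.1 + 2.6j, -1.1 - 2.6j, -2.9, -3.8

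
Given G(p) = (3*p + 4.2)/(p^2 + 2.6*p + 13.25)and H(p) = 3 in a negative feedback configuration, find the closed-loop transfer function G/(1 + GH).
Closed-loop T = G/(1+GH).
Numerator: G_num * H_den = 3*p + 4.2.
Denominator: G_den * H_den + G_num * H_num = (p^2 + 2.6*p + 13.25) + (9*p + 12.6) = p^2 + 11.6*p + 25.85.
T(p) = (3*p + 4.2)/(p^2 + 11.6*p + 25.85)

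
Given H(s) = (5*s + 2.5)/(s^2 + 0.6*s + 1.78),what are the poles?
Set denominator = 0: s^2 + 0.6*s + 1.78 = 0 → Poles: -0.3 + 1.3j, -0.3 - 1.3j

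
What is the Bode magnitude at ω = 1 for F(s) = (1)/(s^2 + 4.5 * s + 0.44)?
Substitute s = j*1: F(j1) = -0.0272326 - 0.218833j.
|F(j1)| = sqrt(Re² + Im²) = 0.2205.
20*log₁₀(0.2205) = -13.13 dB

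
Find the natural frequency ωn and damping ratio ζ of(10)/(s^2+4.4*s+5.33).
Underdamped: complex pole -2.2 + 0.7j. ωn = |pole| = 2.309, ζ = -Re(pole)/ωn = 0.9529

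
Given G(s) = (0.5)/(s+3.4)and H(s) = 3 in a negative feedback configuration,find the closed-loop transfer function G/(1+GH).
Closed-loop T = G/(1+GH).
Numerator: G_num * H_den = 0.5.
Denominator: G_den * H_den + G_num * H_num = (s + 3.4) + (1.5) = s + 4.9.
T(s) = (0.5)/(s + 4.9)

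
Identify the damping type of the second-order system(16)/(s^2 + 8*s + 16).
Standard form: ωn²/(s²+2ζωn·s+ωn²) gives ωn=4, ζ=1.
Critically damped (ζ = 1)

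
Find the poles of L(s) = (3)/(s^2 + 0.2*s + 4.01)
Set denominator = 0: s^2 + 0.2*s + 4.01 = 0 → Poles: -0.1 + 2j, -0.1 - 2j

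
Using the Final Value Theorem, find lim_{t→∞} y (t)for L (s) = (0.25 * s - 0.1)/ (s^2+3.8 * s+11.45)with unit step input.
FVT: lim_{t→∞} y(t) = lim_{s→0} s*Y(s) where Y(s) = L(s)/s.
= lim_{s→0} L(s) = L(0) = num(0)/den(0) = -0.1/11.45 = -0.008734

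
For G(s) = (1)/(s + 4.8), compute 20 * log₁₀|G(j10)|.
Substitute s = j*10: G(j10) = 0.0390117 - 0.0812744j.
|G(j10)| = sqrt(Re² + Im²) = 0.09015.
20*log₁₀(0.09015) = -20.90 dB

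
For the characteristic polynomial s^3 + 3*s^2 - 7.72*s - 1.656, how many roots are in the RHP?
s^3 + 3*s^2 - 7.72*s - 1.656 = (s - 1.8)(s + 4.6)(s + 0.2). Poles: -0.2, -4.6, 1.8. RHP poles (Re>0): 1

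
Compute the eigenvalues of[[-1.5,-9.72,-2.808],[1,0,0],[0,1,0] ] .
Eigenvalues solve det(λI - A) = 0.
Characteristic polynomial: λ^3 + 1.5*λ^2 + 9.72*λ + 2.808 = 0.
Factor: (λ + 0.3)(λ^2 + 1.2*λ + 9.36) = 0.
Roots: -0.3, -0.6 + 3j, -0.6 - 3j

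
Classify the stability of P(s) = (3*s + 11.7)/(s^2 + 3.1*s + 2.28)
Denominator: s^2 + 3.1*s + 2.28 = (s + 1.9)(s + 1.2). Poles: -1.2, -1.9. Stable (all poles in LHP)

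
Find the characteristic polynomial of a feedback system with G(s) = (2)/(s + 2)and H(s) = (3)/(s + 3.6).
Characteristic poly = G_den * H_den + G_num * H_num = (s^2 + 5.6*s + 7.2) + (6) = s^2 + 5.6*s + 13.2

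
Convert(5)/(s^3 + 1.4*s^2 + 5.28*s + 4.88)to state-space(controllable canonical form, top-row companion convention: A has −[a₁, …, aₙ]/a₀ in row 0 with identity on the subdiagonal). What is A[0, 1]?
Reachable canonical form for den = s^3 + 1.4*s^2 + 5.28*s + 4.88: top row of A = -[a₁,a₂,...,aₙ]/a₀, ones on the subdiagonal, zeros elsewhere.
A = [[-1.4, -5.28, -4.88], [1, 0, 0], [0, 1, 0]].
A[0,1] = -5.28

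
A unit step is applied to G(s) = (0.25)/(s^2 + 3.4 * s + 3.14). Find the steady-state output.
FVT: lim_{t→∞} y(t) = lim_{s→0} s*Y(s) where Y(s) = G(s)/s.
= lim_{s→0} G(s) = G(0) = num(0)/den(0) = 0.25/3.14 = 0.07962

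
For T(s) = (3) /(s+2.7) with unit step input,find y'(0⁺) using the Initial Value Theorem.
IVT: y'(0⁺) = lim_{s→∞} s²·Y(s) = lim_{s→∞} s·T(s).
deg(num) = 0, deg(den) = 1, relative degree = 1, so s·T(s) → (leading num)/(leading den) = 3/1 = 3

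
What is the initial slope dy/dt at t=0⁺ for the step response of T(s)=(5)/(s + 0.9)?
IVT: y'(0⁺) = lim_{s→∞} s²·Y(s) = lim_{s→∞} s·T(s).
deg(num) = 0, deg(den) = 1, relative degree = 1, so s·T(s) → (leading num)/(leading den) = 5/1 = 5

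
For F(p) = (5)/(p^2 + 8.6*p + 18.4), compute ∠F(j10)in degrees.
Substitute p = j*10: F(j10) = -0.0290297 - 0.0305951j.
∠F(j10) = atan2(Im, Re) = atan2(-0.0305951, -0.0290297) = -133.50°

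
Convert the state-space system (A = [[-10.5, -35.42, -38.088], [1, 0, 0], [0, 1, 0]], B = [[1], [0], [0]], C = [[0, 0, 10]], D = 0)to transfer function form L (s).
L(s) = C(sI - A)⁻¹B + D.
Characteristic polynomial det(sI - A) = s^3 + 10.5*s^2 + 35.42*s + 38.088.
Numerator from C·adj(sI-A)·B + D·det(sI-A) = 10.
L(s) = (10)/(s^3 + 10.5*s^2 + 35.42*s + 38.088)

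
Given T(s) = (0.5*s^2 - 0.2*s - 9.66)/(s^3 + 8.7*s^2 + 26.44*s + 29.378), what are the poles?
Set denominator = 0: s^3 + 8.7*s^2 + 26.44*s + 29.378 = (s + 3.7)(s^2 + 5*s + 7.94) = 0 → Poles: -2.5 + 1.3j, -2.5 - 1.3j, -3.7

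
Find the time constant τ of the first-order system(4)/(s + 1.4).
First-order system: τ = -1/pole. Pole = -1.4. τ = -1/(-1.4) = 0.7143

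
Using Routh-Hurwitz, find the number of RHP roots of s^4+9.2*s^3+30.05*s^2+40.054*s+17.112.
Routh array:
s^4: [1, 30.05, 17.112]; s^3: [9.2, 40.054]; s^2: [25.6963, 17.112]; s^1: [33.9274]; s^0: [17.112]
First column: [1, 9.2, 25.6963, 33.9274, 17.112]. Sign changes = RHP roots = 0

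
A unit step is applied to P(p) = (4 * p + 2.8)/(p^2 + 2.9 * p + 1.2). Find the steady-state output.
FVT: lim_{t→∞} y(t) = lim_{p→0} p*Y(p) where Y(p) = P(p)/p.
= lim_{p→0} P(p) = P(0) = num(0)/den(0) = 2.8/1.2 = 2.333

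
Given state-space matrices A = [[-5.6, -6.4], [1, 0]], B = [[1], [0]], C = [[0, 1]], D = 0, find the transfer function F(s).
F(s) = C(sI - A)⁻¹B + D.
Characteristic polynomial det(sI - A) = s^2 + 5.6*s + 6.4.
Numerator from C·adj(sI-A)·B + D·det(sI-A) = 1.
F(s) = (1)/(s^2 + 5.6*s + 6.4)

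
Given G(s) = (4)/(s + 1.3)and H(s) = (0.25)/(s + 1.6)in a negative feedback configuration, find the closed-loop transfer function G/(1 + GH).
Closed-loop T = G/(1+GH).
Numerator: G_num * H_den = 4*s + 6.4.
Denominator: G_den * H_den + G_num * H_num = (s^2 + 2.9*s + 2.08) + (1) = s^2 + 2.9*s + 3.08.
T(s) = (4*s + 6.4)/(s^2 + 2.9*s + 3.08)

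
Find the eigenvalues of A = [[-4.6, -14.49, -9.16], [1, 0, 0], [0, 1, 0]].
Eigenvalues solve det(λI - A) = 0.
Characteristic polynomial: λ^3 + 4.6*λ^2 + 14.49*λ + 9.16 = 0.
Factor: (λ + 0.8)(λ^2 + 3.8*λ + 11.45) = 0.
Roots: -0.8, -1.9 + 2.8j, -1.9 - 2.8j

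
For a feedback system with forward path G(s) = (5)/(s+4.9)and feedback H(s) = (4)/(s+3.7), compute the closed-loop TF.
Closed-loop T = G/(1+GH).
Numerator: G_num * H_den = 5*s + 18.5.
Denominator: G_den * H_den + G_num * H_num = (s^2 + 8.6*s + 18.13) + (20) = s^2 + 8.6*s + 38.13.
T(s) = (5*s + 18.5)/(s^2 + 8.6*s + 38.13)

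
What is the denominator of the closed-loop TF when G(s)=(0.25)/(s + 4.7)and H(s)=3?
Characteristic poly = G_den * H_den + G_num * H_num = (s + 4.7) + (0.75) = s + 5.45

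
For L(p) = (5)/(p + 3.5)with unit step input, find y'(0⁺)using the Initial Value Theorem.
IVT: y'(0⁺) = lim_{p→∞} p²·Y(p) = lim_{p→∞} p·L(p).
deg(num) = 0, deg(den) = 1, relative degree = 1, so p·L(p) → (leading num)/(leading den) = 5/1 = 5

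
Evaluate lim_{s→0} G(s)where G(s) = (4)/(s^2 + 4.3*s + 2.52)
DC gain = G(0) = num(0)/den(0) = 4/2.52 = 1.587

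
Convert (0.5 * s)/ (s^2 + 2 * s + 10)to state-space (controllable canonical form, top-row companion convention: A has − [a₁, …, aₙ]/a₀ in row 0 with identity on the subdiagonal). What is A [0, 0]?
Reachable canonical form for den = s^2 + 2*s + 10: top row of A = -[a₁,a₂,...,aₙ]/a₀, ones on the subdiagonal, zeros elsewhere.
A = [[-2, -10], [1, 0]].
A[0,0] = -2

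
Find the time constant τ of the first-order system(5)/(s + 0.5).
First-order system: τ = -1/pole. Pole = -0.5. τ = -1/(-0.5) = 2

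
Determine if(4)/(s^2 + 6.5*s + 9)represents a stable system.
Denominator: s^2 + 6.5*s + 9 = (s + 2)(s + 4.5). Poles: -2, -4.5. All Re(p)<0: Yes (stable)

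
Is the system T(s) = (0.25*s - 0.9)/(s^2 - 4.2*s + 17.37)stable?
Denominator: s^2 - 4.2*s + 17.37. Poles: 2.1 + 3.6j, 2.1 - 3.6j. All Re(p)<0: No (unstable)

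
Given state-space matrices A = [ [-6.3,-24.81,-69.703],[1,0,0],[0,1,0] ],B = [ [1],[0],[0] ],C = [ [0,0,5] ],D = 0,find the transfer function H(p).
H(p) = C(pI - A)⁻¹B + D.
Characteristic polynomial det(pI - A) = p^3 + 6.3*p^2 + 24.81*p + 69.703.
Numerator from C·adj(pI-A)·B + D·det(pI-A) = 5.
H(p) = (5)/(p^3 + 6.3*p^2 + 24.81*p + 69.703)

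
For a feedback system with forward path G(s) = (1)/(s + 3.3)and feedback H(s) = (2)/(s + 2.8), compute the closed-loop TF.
Closed-loop T = G/(1+GH).
Numerator: G_num * H_den = s + 2.8.
Denominator: G_den * H_den + G_num * H_num = (s^2 + 6.1*s + 9.24) + (2) = s^2 + 6.1*s + 11.24.
T(s) = (s + 2.8)/(s^2 + 6.1*s + 11.24)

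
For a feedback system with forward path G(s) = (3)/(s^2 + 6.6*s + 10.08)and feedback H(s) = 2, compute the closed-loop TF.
Closed-loop T = G/(1+GH).
Numerator: G_num * H_den = 3.
Denominator: G_den * H_den + G_num * H_num = (s^2 + 6.6*s + 10.08) + (6) = s^2 + 6.6*s + 16.08.
T(s) = (3)/(s^2 + 6.6*s + 16.08)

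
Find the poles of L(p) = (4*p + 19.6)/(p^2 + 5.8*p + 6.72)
Set denominator = 0: p^2 + 5.8*p + 6.72 = (p + 4.2)(p + 1.6) = 0 → Poles: -1.6, -4.2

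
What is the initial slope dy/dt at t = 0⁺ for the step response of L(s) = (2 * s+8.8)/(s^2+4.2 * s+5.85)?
IVT: y'(0⁺) = lim_{s→∞} s²·Y(s) = lim_{s→∞} s·L(s).
deg(num) = 1, deg(den) = 2, relative degree = 1, so s·L(s) → (leading num)/(leading den) = 2/1 = 2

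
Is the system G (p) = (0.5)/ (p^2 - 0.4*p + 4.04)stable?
Denominator: p^2 - 0.4*p + 4.04. Poles: 0.2 + 2j, 0.2 - 2j. All Re(p)<0: No (unstable)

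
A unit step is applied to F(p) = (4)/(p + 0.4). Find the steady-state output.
FVT: lim_{t→∞} y(t) = lim_{p→0} p*Y(p) where Y(p) = F(p)/p.
= lim_{p→0} F(p) = F(0) = num(0)/den(0) = 4/0.4 = 10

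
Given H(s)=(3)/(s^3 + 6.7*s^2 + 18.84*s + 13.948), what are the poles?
Set denominator = 0: s^3 + 6.7*s^2 + 18.84*s + 13.948 = (s + 1.1)(s^2 + 5.6*s + 12.68) = 0 → Poles: -1.1, -2.8 + 2.2j, -2.8 - 2.2j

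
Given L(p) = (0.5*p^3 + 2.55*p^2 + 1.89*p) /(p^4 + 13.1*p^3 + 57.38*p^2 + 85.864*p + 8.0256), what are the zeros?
Set numerator = 0: 0.5*p^3 + 2.55*p^2 + 1.89*p = 0.5*p(p + 0.9)(p + 4.2) = 0 → Zeros: -0.9, -4.2, 0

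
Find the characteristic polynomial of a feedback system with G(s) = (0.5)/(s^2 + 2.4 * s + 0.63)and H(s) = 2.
Characteristic poly = G_den * H_den + G_num * H_num = (s^2 + 2.4*s + 0.63) + (1) = s^2 + 2.4*s + 1.63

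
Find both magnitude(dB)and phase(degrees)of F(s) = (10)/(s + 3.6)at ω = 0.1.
Substitute s = j*0.1: F(j0.1) = 2.77564 - 0.077101j.
|F| = 20*log₁₀(sqrt(Re²+Im²)) = 8.87 dB.
∠F = atan2(Im, Re) = -1.59°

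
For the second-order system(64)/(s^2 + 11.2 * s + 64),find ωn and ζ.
Standard form: ωn²/(s²+2ζωn·s+ωn²).
const=64=ωn² → ωn=8, s coeff=11.2=2ζωn → ζ=0.7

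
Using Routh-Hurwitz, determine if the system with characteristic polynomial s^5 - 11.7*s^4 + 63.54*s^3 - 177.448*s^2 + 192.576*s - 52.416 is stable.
Routh array:
s^5: [1, 63.54, 192.576]; s^4: [-11.7, -177.448, -52.416]; s^3: [48.3735, 188.096]; s^2: [-131.954, -52.416]; s^1: [168.881]; s^0: [-52.416]
First column: [1, -11.7, 48.3735, -131.954, 168.881, -52.416]. Sign changes = 5.
No, unstable (5 RHP root(s))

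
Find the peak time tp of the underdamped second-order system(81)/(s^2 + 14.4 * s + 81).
Standard form: ωn²/(s²+2ζωn·s+ωn²) → ωn = 9, ζ = 0.8.
ωd = ωn·√(1-ζ²) = 9·√(1-0.8²) = 5.4.
tp = π/ωd = π/5.4 = 0.5818 s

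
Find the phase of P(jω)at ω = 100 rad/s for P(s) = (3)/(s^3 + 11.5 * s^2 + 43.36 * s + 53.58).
Substitute s = j*100: P(j100) = -3.43274e-07 + 2.97343e-06j.
∠P(j100) = atan2(Im, Re) = atan2(2.97343e-06, -3.43274e-07) = 96.59° (principal value).
Summing the individual angle contributions Σ∠(j100 − zᵢ) − Σ∠(j100 − pₖ) over the 0 zero(s) and 3 pole(s), each followed continuously from ω = 0 (DC phase referenced to (−180°, 180°]), gives -263.41°, i.e. the principal value - 360°. Continuous Bode phase = -263.41°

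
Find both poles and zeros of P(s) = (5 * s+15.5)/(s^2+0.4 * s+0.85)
Set denominator = 0: s^2 + 0.4*s + 0.85 = 0 → Poles: -0.2 + 0.9j, -0.2 - 0.9j
Set numerator = 0: 5*s + 15.5 = 0 → Zeros: -3.1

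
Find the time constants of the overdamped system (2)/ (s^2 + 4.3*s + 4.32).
Overdamped: real poles at -1.6, -2.7. τ = -1/pole → τ₁ = 0.625, τ₂ = 0.3704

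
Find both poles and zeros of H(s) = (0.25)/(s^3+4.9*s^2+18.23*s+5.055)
Set denominator = 0: s^3 + 4.9*s^2 + 18.23*s + 5.055 = (s + 0.3)(s^2 + 4.6*s + 16.85) = 0 → Poles: -0.3, -2.3 + 3.4j, -2.3 - 3.4j
Numerator is a nonzero constant (0.25) → Zeros: none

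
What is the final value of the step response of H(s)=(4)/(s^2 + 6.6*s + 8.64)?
FVT: lim_{t→∞} y(t) = lim_{s→0} s*Y(s) where Y(s) = H(s)/s.
= lim_{s→0} H(s) = H(0) = num(0)/den(0) = 4/8.64 = 0.463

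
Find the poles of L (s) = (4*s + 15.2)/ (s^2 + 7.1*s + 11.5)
Set denominator = 0: s^2 + 7.1*s + 11.5 = (s + 2.5)(s + 4.6) = 0 → Poles: -2.5, -4.6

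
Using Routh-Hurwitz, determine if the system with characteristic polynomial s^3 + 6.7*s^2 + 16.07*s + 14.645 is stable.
Routh array:
s^3: [1, 16.07]; s^2: [6.7, 14.645]; s^1: [13.8842]; s^0: [14.645]
First column: [1, 6.7, 13.8842, 14.645]. Sign changes = 0.
Yes, stable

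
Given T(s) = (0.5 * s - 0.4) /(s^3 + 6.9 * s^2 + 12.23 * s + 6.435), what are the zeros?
Set numerator = 0: 0.5*s - 0.4 = 0 → Zeros: 0.8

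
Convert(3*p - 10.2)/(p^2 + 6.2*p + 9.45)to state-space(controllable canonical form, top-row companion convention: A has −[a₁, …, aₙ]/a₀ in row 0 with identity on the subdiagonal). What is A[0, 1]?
Reachable canonical form for den = p^2 + 6.2*p + 9.45: top row of A = -[a₁,a₂,...,aₙ]/a₀, ones on the subdiagonal, zeros elsewhere.
A = [[-6.2, -9.45], [1, 0]].
A[0,1] = -9.45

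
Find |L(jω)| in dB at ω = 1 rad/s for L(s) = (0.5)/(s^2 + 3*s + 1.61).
Substitute s = j*1: L(j1) = 0.0325434 - 0.16005j.
|L(j1)| = sqrt(Re² + Im²) = 0.1633.
20*log₁₀(0.1633) = -15.74 dB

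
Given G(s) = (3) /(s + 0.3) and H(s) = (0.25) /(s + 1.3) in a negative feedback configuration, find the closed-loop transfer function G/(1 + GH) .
Closed-loop T = G/(1+GH).
Numerator: G_num * H_den = 3*s + 3.9.
Denominator: G_den * H_den + G_num * H_num = (s^2 + 1.6*s + 0.39) + (0.75) = s^2 + 1.6*s + 1.14.
T(s) = (3*s + 3.9)/(s^2 + 1.6*s + 1.14)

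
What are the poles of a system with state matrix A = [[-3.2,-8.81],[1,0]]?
Eigenvalues solve det(λI - A) = 0.
Characteristic polynomial: λ^2 + 3.2*λ + 8.81 = 0.
Roots: -1.6 + 2.5j, -1.6 - 2.5j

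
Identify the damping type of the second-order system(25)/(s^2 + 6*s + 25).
Standard form: ωn²/(s²+2ζωn·s+ωn²) gives ωn=5, ζ=0.6.
Underdamped (ζ = 0.6 < 1)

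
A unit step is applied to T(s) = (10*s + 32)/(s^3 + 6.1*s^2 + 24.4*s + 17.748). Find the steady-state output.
FVT: lim_{t→∞} y(t) = lim_{s→0} s*Y(s) where Y(s) = T(s)/s.
= lim_{s→0} T(s) = T(0) = num(0)/den(0) = 32/17.748 = 1.803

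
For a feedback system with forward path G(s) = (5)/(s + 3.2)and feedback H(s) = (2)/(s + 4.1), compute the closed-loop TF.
Closed-loop T = G/(1+GH).
Numerator: G_num * H_den = 5*s + 20.5.
Denominator: G_den * H_den + G_num * H_num = (s^2 + 7.3*s + 13.12) + (10) = s^2 + 7.3*s + 23.12.
T(s) = (5*s + 20.5)/(s^2 + 7.3*s + 23.12)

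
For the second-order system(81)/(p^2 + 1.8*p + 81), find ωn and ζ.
Standard form: ωn²/(p²+2ζωn·p+ωn²).
const=81=ωn² → ωn=9, p coeff=1.8=2ζωn → ζ=0.1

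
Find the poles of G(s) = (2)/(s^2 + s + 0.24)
Set denominator = 0: s^2 + s + 0.24 = (s + 0.4)(s + 0.6) = 0 → Poles: -0.4, -0.6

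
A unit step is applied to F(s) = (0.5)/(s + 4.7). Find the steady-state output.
FVT: lim_{t→∞} y(t) = lim_{s→0} s*Y(s) where Y(s) = F(s)/s.
= lim_{s→0} F(s) = F(0) = num(0)/den(0) = 0.5/4.7 = 0.1064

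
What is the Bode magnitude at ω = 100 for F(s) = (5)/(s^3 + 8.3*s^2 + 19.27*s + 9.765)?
Substitute s = j*100: F(j100) = -4.13695e-07 + 4.97525e-06j.
|F(j100)| = sqrt(Re² + Im²) = 4.992e-06.
20*log₁₀(4.992e-06) = -106.03 dB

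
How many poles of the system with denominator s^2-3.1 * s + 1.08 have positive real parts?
s^2 - 3.1*s + 1.08 = (s - 2.7)(s - 0.4). Poles: 0.4, 2.7. RHP poles (Re>0): 2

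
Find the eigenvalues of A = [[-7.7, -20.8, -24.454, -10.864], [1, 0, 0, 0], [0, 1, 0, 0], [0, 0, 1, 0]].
Eigenvalues solve det(λI - A) = 0.
Characteristic polynomial: λ^4 + 7.7*λ^3 + 20.8*λ^2 + 24.454*λ + 10.864 = 0.
Factor: (λ + 3.5)(λ + 1.6)(λ^2 + 2.6*λ + 1.94) = 0.
Roots: -1.3 + 0.5j, -1.3 - 0.5j, -1.6, -3.5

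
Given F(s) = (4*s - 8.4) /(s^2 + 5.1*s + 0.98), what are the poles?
Set denominator = 0: s^2 + 5.1*s + 0.98 = (s + 0.2)(s + 4.9) = 0 → Poles: -0.2, -4.9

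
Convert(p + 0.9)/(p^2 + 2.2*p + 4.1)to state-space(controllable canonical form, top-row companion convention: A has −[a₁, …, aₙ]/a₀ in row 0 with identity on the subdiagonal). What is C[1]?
Reachable canonical form: C = numerator coefficients (right-aligned, zero-padded to length n).
num = p + 0.9, C = [[1, 0.9]].
C[1] = 0.9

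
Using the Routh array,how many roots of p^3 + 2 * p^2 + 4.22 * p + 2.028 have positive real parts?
Routh array:
p^3: [1, 4.22]; p^2: [2, 2.028]; p^1: [3.206]; p^0: [2.028]
First column: [1, 2, 3.206, 2.028]. Sign changes = RHP roots = 0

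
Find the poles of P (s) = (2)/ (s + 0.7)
Set denominator = 0: s + 0.7 = 0 → Poles: -0.7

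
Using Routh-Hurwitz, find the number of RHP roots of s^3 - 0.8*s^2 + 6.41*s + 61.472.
Routh array:
s^3: [1, 6.41]; s^2: [-0.8, 61.472]; s^1: [83.25]; s^0: [61.472]
First column: [1, -0.8, 83.25, 61.472]. Sign changes = RHP roots = 2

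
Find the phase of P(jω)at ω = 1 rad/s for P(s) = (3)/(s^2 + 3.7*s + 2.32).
Substitute s = j*1: P(j1) = 0.256603 - 0.719266j.
∠P(j1) = atan2(Im, Re) = atan2(-0.719266, 0.256603) = -70.37°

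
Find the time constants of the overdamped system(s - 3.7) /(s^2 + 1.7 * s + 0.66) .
Overdamped: real poles at -0.6, -1.1. τ = -1/pole → τ₁ = 1.667, τ₂ = 0.9091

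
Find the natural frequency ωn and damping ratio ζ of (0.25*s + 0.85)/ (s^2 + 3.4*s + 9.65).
Underdamped: complex pole -1.7 + 2.6j. ωn = |pole| = 3.106, ζ = -Re(pole)/ωn = 0.5472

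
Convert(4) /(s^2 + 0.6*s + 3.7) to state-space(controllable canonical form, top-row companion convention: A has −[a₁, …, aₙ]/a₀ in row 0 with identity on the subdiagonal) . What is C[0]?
Reachable canonical form: C = numerator coefficients (right-aligned, zero-padded to length n).
num = 4, C = [[0, 4]].
C[0] = 0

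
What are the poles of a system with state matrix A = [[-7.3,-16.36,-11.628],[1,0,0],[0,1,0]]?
Eigenvalues solve det(λI - A) = 0.
Characteristic polynomial: λ^3 + 7.3*λ^2 + 16.36*λ + 11.628 = 0.
Factor: (λ + 3.8)(λ + 1.8)(λ + 1.7) = 0.
Roots: -1.7, -1.8, -3.8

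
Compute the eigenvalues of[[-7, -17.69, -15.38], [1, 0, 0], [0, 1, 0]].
Eigenvalues solve det(λI - A) = 0.
Characteristic polynomial: λ^3 + 7*λ^2 + 17.69*λ + 15.38 = 0.
Factor: (λ + 2)(λ^2 + 5*λ + 7.69) = 0.
Roots: -2, -2.5 + 1.2j, -2.5 - 1.2j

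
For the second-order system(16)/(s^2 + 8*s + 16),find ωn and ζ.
Standard form: ωn²/(s²+2ζωn·s+ωn²).
const=16=ωn² → ωn=4, s coeff=8=2ζωn → ζ=1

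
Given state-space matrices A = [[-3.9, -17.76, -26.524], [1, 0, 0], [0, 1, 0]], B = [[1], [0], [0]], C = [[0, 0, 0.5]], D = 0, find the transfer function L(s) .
L(s) = C(sI - A)⁻¹B + D.
Characteristic polynomial det(sI - A) = s^3 + 3.9*s^2 + 17.76*s + 26.524.
Numerator from C·adj(sI-A)·B + D·det(sI-A) = 0.5.
L(s) = (0.5)/(s^3 + 3.9*s^2 + 17.76*s + 26.524)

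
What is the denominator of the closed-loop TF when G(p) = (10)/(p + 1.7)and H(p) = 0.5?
Characteristic poly = G_den * H_den + G_num * H_num = (p + 1.7) + (5) = p + 6.7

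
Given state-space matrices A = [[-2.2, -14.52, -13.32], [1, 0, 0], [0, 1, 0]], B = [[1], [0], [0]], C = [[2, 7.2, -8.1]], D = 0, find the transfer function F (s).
F(s) = C(sI - A)⁻¹B + D.
Characteristic polynomial det(sI - A) = s^3 + 2.2*s^2 + 14.52*s + 13.32.
Numerator from C·adj(sI-A)·B + D·det(sI-A) = 2*s^2 + 7.2*s - 8.1.
F(s) = (2*s^2 + 7.2*s - 8.1)/(s^3 + 2.2*s^2 + 14.52*s + 13.32)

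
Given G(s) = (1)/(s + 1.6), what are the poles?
Set denominator = 0: s + 1.6 = 0 → Poles: -1.6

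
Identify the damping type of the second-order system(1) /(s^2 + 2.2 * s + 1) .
Standard form: ωn²/(s²+2ζωn·s+ωn²) gives ωn=1, ζ=1.1.
Overdamped (ζ = 1.1 > 1)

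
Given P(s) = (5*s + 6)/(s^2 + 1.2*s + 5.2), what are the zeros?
Set numerator = 0: 5*s + 6 = 0 → Zeros: -1.2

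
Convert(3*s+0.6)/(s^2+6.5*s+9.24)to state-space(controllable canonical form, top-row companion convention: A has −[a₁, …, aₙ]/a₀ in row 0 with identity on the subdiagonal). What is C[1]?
Reachable canonical form: C = numerator coefficients (right-aligned, zero-padded to length n).
num = 3*s + 0.6, C = [[3, 0.6]].
C[1] = 0.6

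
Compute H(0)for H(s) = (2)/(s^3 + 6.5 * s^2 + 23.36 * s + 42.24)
DC gain = H(0) = num(0)/den(0) = 2/42.24 = 0.04735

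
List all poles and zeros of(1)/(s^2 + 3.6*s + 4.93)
Set denominator = 0: s^2 + 3.6*s + 4.93 = 0 → Poles: -1.8 + 1.3j, -1.8 - 1.3j
Numerator is a nonzero constant (1) → Zeros: none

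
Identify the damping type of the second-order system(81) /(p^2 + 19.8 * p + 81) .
Standard form: ωn²/(p²+2ζωn·p+ωn²) gives ωn=9, ζ=1.1.
Overdamped (ζ = 1.1 > 1)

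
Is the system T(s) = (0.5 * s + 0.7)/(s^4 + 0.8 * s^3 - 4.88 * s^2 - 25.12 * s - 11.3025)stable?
Denominator: s^4 + 0.8*s^3 - 4.88*s^2 - 25.12*s - 11.3025 = (s - 3.3)(s + 0.5)(s^2 + 3.6*s + 6.85). Poles: -0.5, -1.8 + 1.9j, -1.8 - 1.9j, 3.3. All Re(p)<0: No (unstable)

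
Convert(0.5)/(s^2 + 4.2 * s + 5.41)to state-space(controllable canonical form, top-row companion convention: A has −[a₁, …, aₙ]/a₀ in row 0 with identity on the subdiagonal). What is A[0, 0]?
Reachable canonical form for den = s^2 + 4.2*s + 5.41: top row of A = -[a₁,a₂,...,aₙ]/a₀, ones on the subdiagonal, zeros elsewhere.
A = [[-4.2, -5.41], [1, 0]].
A[0,0] = -4.2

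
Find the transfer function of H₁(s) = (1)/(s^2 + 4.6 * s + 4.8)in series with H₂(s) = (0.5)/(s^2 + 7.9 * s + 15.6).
Series: H = H₁ · H₂ = (n₁·n₂)/(d₁·d₂).
Num: n₁·n₂ = 0.5. Den: d₁·d₂ = s^4 + 12.5*s^3 + 56.74*s^2 + 109.68*s + 74.88.
H(s) = (0.5)/(s^4 + 12.5*s^3 + 56.74*s^2 + 109.68*s + 74.88)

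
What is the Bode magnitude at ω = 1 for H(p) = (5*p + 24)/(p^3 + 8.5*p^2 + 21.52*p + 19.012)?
Substitute p = j*1: H(j1) = 0.667619 - 0.827582j.
|H(j1)| = sqrt(Re² + Im²) = 1.063.
20*log₁₀(1.063) = 0.53 dB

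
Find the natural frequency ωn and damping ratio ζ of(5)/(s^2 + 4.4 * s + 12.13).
Underdamped: complex pole -2.2 + 2.7j. ωn = |pole| = 3.483, ζ = -Re(pole)/ωn = 0.6317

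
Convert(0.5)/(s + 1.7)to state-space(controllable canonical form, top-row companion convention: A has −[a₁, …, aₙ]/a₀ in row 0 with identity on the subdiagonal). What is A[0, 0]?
Reachable canonical form for den = s + 1.7: top row of A = -[a₁,a₂,...,aₙ]/a₀, ones on the subdiagonal, zeros elsewhere.
A = [[-1.7]].
A[0,0] = -1.7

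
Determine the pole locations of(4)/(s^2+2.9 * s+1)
Set denominator = 0: s^2 + 2.9*s + 1 = (s + 2.5)(s + 0.4) = 0 → Poles: -0.4, -2.5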